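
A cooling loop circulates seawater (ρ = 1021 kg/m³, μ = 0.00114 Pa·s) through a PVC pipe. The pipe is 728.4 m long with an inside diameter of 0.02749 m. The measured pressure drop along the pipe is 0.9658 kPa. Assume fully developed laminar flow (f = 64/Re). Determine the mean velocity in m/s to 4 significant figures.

V ≈ 0.02747 m/s

For laminar flow, f = 64/Re with Re = ρVD/μ, so Darcy-Weisbach reduces to ΔP = 32μLV/D². Solving for V: V = ΔP·D²/(32μL) = 965.8·(0.02749)²/(32·0.00114·728.4) = 0.02747 m/s.
Check: Re = ρVD/μ = 1021·0.02747·0.02749/0.00114 = 676.3 < 2300, so the laminar assumption holds.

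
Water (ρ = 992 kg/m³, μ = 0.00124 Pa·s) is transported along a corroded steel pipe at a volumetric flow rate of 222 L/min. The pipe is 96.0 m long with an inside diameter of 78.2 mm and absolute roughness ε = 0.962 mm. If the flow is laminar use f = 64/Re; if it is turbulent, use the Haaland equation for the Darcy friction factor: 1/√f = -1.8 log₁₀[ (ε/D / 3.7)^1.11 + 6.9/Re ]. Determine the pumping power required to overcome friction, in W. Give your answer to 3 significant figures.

Q = 222 L/min = 222/60000 = 0.0037 m³/s.
Cross-sectional area A = πD²/4 = π(0.0782)²/4 = 0.004803 m²; mean velocity V = Q/A = 0.0037/0.004803 = 0.7704 m/s.
Reynolds number Re = ρVD/μ = 992 · 0.7704 · 0.0782 / 0.00124 = 4.819e+04.
Re > 4000 → turbulent. Relative roughness ε/D = 0.000962/0.0782 = 0.0123. Haaland: 1/√f = -1.8 log₁₀[(0.0123/3.7)^1.11 + 6.9/4.819e+04] = -1.8 log₁₀[0.00177 + 0.000143] = 4.891, so f = 0.04181.
Darcy-Weisbach: ΔP = f(L/D)(ρV²/2) = 0.04181·(96/0.0782)·(992·0.7704²/2) = 0.04181·1228·294.4 = 1.511e+04 Pa.
Pumping power P = QΔP = 0.0037·1.511e+04 = 55.90 W = 55.9 W.

P ≈ 55.9 W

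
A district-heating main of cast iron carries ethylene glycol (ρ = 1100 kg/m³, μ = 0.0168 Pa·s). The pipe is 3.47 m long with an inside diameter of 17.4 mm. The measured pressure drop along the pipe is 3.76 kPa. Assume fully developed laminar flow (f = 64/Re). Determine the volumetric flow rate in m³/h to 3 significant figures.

Q ≈ 0.522 m³/h

For laminar flow, f = 64/Re with Re = ρVD/μ, so Darcy-Weisbach reduces to ΔP = 32μLV/D². Solving for V: V = ΔP·D²/(32μL) = 3760·(0.0174)²/(32·0.0168·3.47) = 0.6102 m/s.
Check: Re = ρVD/μ = 1100·0.6102·0.0174/0.0168 = 695.2 < 2300, so the laminar assumption holds.
Q = V·A = 0.6102·(π/4·0.0174²) = 0.0001451 m³/s = 0.522 m³/h.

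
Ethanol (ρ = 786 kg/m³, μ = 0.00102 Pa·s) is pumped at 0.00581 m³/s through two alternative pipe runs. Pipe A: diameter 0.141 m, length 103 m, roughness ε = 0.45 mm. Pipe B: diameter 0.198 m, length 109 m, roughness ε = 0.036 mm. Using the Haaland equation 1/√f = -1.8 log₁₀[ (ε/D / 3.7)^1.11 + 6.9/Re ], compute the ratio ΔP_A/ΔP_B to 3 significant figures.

Pipe A: V = Q/A = 0.00581/0.01561 = 0.3721 m/s; Re = 4.043e+04; ε/D = 0.00319; Haaland → f = 0.02929; ΔP_A = f(L/D)(ρV²/2) = 1164 Pa.
Pipe B: V = Q/A = 0.00581/0.03079 = 0.1887 m/s; Re = 2.879e+04; ε/D = 0.000182; Haaland → f = 0.02393; ΔP_B = f(L/D)(ρV²/2) = 184.3 Pa.
ΔP_A/ΔP_B = 1164/184.3 = 6.32.

ΔP_A/ΔP_B ≈ 6.32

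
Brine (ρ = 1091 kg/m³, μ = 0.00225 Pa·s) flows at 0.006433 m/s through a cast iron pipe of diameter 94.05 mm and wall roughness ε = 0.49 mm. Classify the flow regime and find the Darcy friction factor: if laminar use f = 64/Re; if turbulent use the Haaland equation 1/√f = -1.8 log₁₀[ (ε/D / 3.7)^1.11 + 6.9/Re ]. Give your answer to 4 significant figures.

f ≈ 0.2182

Re = ρVD/μ = 1091·0.006433·0.09405/0.00225 = 293.4.
Re < 2300 → laminar, so f = 64/Re = 0.2182 (roughness is irrelevant in laminar flow).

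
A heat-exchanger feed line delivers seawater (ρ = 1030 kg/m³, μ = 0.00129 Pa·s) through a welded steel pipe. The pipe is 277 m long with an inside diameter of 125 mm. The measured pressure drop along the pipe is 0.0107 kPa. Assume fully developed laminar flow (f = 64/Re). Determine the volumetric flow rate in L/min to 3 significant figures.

Q ≈ 10.8 L/min

For laminar flow, f = 64/Re with Re = ρVD/μ, so Darcy-Weisbach reduces to ΔP = 32μLV/D². Solving for V: V = ΔP·D²/(32μL) = 10.7·(0.125)²/(32·0.00129·277) = 0.01462 m/s.
Check: Re = ρVD/μ = 1030·0.01462·0.125/0.00129 = 1459 < 2300, so the laminar assumption holds.
Q = V·A = 0.01462·(π/4·0.125²) = 0.0001794 m³/s = 10.8 L/min.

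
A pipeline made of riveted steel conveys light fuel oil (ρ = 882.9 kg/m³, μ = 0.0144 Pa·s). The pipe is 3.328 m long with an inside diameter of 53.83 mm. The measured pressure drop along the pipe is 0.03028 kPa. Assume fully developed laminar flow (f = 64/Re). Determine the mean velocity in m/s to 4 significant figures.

For laminar flow, f = 64/Re with Re = ρVD/μ, so Darcy-Weisbach reduces to ΔP = 32μLV/D². Solving for V: V = ΔP·D²/(32μL) = 30.28·(0.05383)²/(32·0.0144·3.328) = 0.05721 m/s.
Check: Re = ρVD/μ = 882.9·0.05721·0.05383/0.0144 = 188.8 < 2300, so the laminar assumption holds.

V ≈ 0.05721 m/s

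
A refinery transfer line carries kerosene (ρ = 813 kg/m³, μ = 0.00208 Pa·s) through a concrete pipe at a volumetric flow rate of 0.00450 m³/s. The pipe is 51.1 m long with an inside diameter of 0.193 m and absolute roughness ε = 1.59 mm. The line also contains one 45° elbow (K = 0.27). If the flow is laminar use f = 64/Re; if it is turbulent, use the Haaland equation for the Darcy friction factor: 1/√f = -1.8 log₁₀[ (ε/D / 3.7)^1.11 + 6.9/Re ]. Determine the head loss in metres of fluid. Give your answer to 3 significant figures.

Cross-sectional area A = πD²/4 = π(0.193)²/4 = 0.02926 m²; mean velocity V = Q/A = 0.0045/0.02926 = 0.1538 m/s.
Reynolds number Re = ρVD/μ = 813 · 0.1538 · 0.193 / 0.00208 = 1.16e+04.
Re > 4000 → turbulent. Relative roughness ε/D = 0.00159/0.193 = 0.00824. Haaland: 1/√f = -1.8 log₁₀[(0.00824/3.7)^1.11 + 6.9/1.16e+04] = -1.8 log₁₀[0.00114 + 0.000595] = 4.971, so f = 0.04047.
Total minor-loss coefficient ΣK = 1·0.27 = 0.27.
ΔP = [f·L/D + ΣK]·(ρV²/2) = [0.04047·51.1/0.193 + 0.27]·(813·0.1538²/2) = [10.72 + 0.27]·9.618 = 105.7 Pa.
Head loss h_f = ΔP/(ρg) = 105.7/(813·9.81) = 0.0132 m.

h_f ≈ 0.0132 m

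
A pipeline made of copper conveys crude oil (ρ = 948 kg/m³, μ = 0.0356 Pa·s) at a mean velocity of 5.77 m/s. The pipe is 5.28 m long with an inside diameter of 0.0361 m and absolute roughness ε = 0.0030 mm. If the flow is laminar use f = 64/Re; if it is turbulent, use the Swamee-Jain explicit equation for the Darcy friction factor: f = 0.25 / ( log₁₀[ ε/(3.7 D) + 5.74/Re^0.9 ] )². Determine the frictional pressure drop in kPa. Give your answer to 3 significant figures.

Reynolds number Re = ρVD/μ = 948 · 5.77 · 0.0361 / 0.0356 = 5547.
Re > 4000 → turbulent. Relative roughness ε/D = 3e-06/0.0361 = 8.31e-05. Swamee-Jain: f = 0.25/(log₁₀[8.31e-05/3.7 + 5.74/5547^0.9])² = 0.25/(log₁₀[2.25e-05 + 0.00245])² = 0.25/(-2.607)² = 0.03679.
Darcy-Weisbach: ΔP = f(L/D)(ρV²/2) = 0.03679·(5.28/0.0361)·(948·5.77²/2) = 0.03679·146.3·1.578e+04 = 8.492e+04 Pa.
ΔP = 8.492e+04 Pa = 84.9 kPa.

ΔP ≈ 84.9 kPa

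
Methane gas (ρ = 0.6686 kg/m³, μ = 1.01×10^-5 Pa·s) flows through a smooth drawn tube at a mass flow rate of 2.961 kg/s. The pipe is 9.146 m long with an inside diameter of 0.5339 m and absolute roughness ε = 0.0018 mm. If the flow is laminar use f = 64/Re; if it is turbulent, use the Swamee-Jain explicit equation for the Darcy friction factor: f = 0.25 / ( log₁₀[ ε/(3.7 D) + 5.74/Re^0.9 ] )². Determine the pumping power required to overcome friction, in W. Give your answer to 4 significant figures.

P ≈ 123.1 W

A = πD²/4 = π(0.5339)²/4 = 0.2239 m²; mean velocity V = ṁ/(ρA) = 2.961/(0.6686 · 0.2239) = 19.78 m/s.
Reynolds number Re = ρVD/μ = 0.6686 · 19.78 · 0.5339 / 1.01e-05 = 6.991e+05.
Re > 4000 → turbulent. Relative roughness ε/D = 1.8e-06/0.5339 = 3.37e-06. Swamee-Jain: f = 0.25/(log₁₀[3.37e-06/3.7 + 5.74/6.991e+05^0.9])² = 0.25/(log₁₀[9.11e-07 + 3.15e-05])² = 0.25/(-4.489)² = 0.01241.
Darcy-Weisbach: ΔP = f(L/D)(ρV²/2) = 0.01241·(9.146/0.5339)·(0.6686·19.78²/2) = 0.01241·17.13·130.8 = 27.8 Pa.
Q = ṁ/ρ = 2.961/0.6686 = 4.429 m³/s.
Pumping power P = QΔP = 4.429·27.8 = 123.13 W = 123.1 W.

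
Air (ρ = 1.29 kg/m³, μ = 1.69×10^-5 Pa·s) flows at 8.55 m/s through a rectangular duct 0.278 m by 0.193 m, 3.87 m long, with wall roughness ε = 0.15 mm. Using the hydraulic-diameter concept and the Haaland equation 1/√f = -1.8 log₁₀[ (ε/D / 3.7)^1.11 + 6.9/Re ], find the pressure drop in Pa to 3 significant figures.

ΔP ≈ 15.9 Pa

Hydraulic diameter D_h = 4A/P = 4·(0.278·0.193)/(2·(0.278+0.193)) = 0.2146/0.942 = 0.2278 m.
Re = ρVD_h/μ = 1.29·8.55·0.2278/1.69e-05 = 1.487e+05.
ε/D_h = 0.00015/0.2278 = 0.000658; Haaland gives 1/√f = -1.8 log₁₀[6.88e-05+4.64e-05] = 7.089, so f = 0.0199.
ΔP = f(L/D_h)(ρV²/2) = 0.0199·3.87/0.2278·47.15 = 15.94 Pa.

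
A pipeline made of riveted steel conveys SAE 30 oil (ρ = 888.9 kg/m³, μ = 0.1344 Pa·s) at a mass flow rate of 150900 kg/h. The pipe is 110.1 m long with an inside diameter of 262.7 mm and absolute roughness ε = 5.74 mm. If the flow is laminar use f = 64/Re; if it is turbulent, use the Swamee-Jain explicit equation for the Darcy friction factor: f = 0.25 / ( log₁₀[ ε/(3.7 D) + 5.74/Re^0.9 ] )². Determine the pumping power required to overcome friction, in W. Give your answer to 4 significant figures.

ṁ = 150900 kg/h = 150900/3600 = 41.92 kg/s.
A = πD²/4 = π(0.2627)²/4 = 0.0542 m²; mean velocity V = ṁ/(ρA) = 41.92/(888.9 · 0.0542) = 0.87 m/s.
Reynolds number Re = ρVD/μ = 888.9 · 0.87 · 0.2627 / 0.134 = 1512.
Re < 2300 → laminar flow, so f = 64/Re = 64/1512 = 0.04234 (the turbulent correlation is not needed).
Darcy-Weisbach: ΔP = f(L/D)(ρV²/2) = 0.04234·(110.1/0.2627)·(888.9·0.87²/2) = 0.04234·419.1·336.4 = 5970 Pa.
Q = ṁ/ρ = 41.92/888.9 = 0.04716 m³/s.
Pumping power P = QΔP = 0.04716·5970 = 281.50 W = 281.5 W.

P ≈ 281.5 W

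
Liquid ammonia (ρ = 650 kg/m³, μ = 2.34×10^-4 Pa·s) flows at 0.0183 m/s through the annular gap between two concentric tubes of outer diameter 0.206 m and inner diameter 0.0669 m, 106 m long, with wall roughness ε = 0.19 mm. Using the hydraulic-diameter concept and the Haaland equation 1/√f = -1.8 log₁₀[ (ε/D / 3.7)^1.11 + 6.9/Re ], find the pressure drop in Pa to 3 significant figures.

ΔP ≈ 2.95 Pa

Hydraulic diameter D_h = 4A/P = D_o - D_i = 0.206 - 0.0669 = 0.1391 m.
Re = ρVD_h/μ = 650·0.0183·0.1391/0.000234 = 7071.
ε/D_h = 0.00019/0.1391 = 0.00137; Haaland gives 1/√f = -1.8 log₁₀[0.000155+0.000976] = 5.304, so f = 0.03555.
ΔP = f(L/D_h)(ρV²/2) = 0.03555·106/0.1391·0.1088 = 2.948 Pa.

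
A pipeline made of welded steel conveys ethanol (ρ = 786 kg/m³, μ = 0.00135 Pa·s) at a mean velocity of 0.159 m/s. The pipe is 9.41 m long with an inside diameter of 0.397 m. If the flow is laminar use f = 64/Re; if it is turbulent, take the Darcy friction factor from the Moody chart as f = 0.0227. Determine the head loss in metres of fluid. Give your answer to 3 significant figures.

h_f ≈ 6.93×10^-4 m

Reynolds number Re = ρVD/μ = 786 · 0.159 · 0.397 / 0.00135 = 3.675e+04.
Re > 4000 → turbulent; use the Moody-chart value f = 0.0227.
Darcy-Weisbach: ΔP = f(L/D)(ρV²/2) = 0.0227·(9.41/0.397)·(786·0.159²/2) = 0.0227·23.7·9.935 = 5.346 Pa.
Head loss h_f = ΔP/(ρg) = 5.346/(786·9.81) = 6.93×10^-4 m.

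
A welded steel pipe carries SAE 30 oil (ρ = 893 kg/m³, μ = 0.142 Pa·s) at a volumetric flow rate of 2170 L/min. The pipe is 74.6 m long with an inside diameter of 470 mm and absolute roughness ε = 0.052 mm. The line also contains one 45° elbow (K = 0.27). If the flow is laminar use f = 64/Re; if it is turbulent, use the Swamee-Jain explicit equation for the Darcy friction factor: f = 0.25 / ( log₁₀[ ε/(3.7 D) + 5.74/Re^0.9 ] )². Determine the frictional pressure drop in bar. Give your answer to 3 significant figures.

ΔP ≈ 0.00325 bar

Q = 2170 L/min = 2170/60000 = 0.03617 m³/s.
Cross-sectional area A = πD²/4 = π(0.47)²/4 = 0.1735 m²; mean velocity V = Q/A = 0.03617/0.1735 = 0.2085 m/s.
Reynolds number Re = ρVD/μ = 893 · 0.2085 · 0.47 / 0.142 = 616.1.
Re < 2300 → laminar flow, so f = 64/Re = 64/616.1 = 0.1039 (the turbulent correlation is not needed).
Total minor-loss coefficient ΣK = 1·0.27 = 0.27.
ΔP = [f·L/D + ΣK]·(ρV²/2) = [0.1039·74.6/0.47 + 0.27]·(893·0.2085²/2) = [16.49 + 0.27]·19.4 = 325.1 Pa.
ΔP = 325.1 Pa = 0.00325 bar.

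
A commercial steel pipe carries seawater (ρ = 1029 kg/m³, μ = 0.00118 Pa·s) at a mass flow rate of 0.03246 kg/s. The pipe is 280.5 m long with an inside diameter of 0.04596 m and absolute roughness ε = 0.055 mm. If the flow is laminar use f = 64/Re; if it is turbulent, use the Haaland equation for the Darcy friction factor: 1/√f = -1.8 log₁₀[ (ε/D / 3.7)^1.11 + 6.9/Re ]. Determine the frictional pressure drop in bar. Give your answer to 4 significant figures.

A = πD²/4 = π(0.04596)²/4 = 0.001659 m²; mean velocity V = ṁ/(ρA) = 0.03246/(1029 · 0.001659) = 0.01901 m/s.
Reynolds number Re = ρVD/μ = 1029 · 0.01901 · 0.04596 / 0.00118 = 762.1.
Re < 2300 → laminar flow, so f = 64/Re = 64/762.1 = 0.08398 (the turbulent correlation is not needed).
Darcy-Weisbach: ΔP = f(L/D)(ρV²/2) = 0.08398·(280.5/0.04596)·(1029·0.01901²/2) = 0.08398·6103·0.186 = 95.34 Pa.
ΔP = 95.34 Pa = 9.534×10^-4 bar.

ΔP ≈ 9.534×10^-4 bar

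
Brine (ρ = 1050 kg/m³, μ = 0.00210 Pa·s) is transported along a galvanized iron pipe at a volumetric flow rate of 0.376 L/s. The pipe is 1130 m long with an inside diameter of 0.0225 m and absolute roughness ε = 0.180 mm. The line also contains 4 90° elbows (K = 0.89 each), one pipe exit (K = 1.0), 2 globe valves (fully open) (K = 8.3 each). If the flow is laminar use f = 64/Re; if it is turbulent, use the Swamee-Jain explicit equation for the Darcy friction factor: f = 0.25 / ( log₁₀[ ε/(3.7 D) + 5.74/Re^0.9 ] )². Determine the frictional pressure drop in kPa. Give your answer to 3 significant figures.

Q = 0.376 L/s = 0.376/1000 = 0.000376 m³/s.
Cross-sectional area A = πD²/4 = π(0.0225)²/4 = 0.0003976 m²; mean velocity V = Q/A = 0.000376/0.0003976 = 0.9457 m/s.
Reynolds number Re = ρVD/μ = 1050 · 0.9457 · 0.0225 / 0.0021 = 1.064e+04.
Re > 4000 → turbulent. Relative roughness ε/D = 0.00018/0.0225 = 0.008. Swamee-Jain: f = 0.25/(log₁₀[0.008/3.7 + 5.74/1.064e+04^0.9])² = 0.25/(log₁₀[0.00216 + 0.00136])² = 0.25/(-2.453)² = 0.04156.
Total minor-loss coefficient ΣK = 4·0.89 + 1·1 + 2·8.3 = 21.2.
ΔP = [f·L/D + ΣK]·(ρV²/2) = [0.04156·1130/0.0225 + 21.2]·(1050·0.9457²/2) = [2087 + 21.2]·469.5 = 9.898e+05 Pa.
ΔP = 9.898e+05 Pa = 990 kPa.

ΔP ≈ 990 kPa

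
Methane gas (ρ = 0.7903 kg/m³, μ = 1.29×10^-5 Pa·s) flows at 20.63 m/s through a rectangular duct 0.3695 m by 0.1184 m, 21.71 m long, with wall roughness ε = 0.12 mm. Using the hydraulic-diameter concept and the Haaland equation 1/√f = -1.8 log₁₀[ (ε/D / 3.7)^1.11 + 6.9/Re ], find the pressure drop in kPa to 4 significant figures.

Hydraulic diameter D_h = 4A/P = 4·(0.3695·0.1184)/(2·(0.3695+0.1184)) = 0.175/0.9758 = 0.1793 m.
Re = ρVD_h/μ = 0.7903·20.63·0.1793/1.29e-05 = 2.267e+05.
ε/D_h = 0.00012/0.1793 = 0.000669; Haaland gives 1/√f = -1.8 log₁₀[7.01e-05+3.04e-05] = 7.196, so f = 0.01931.
ΔP = f(L/D_h)(ρV²/2) = 0.01931·21.71/0.1793·168.2 = 393.2 Pa.
ΔP = 0.3932 kPa.

ΔP ≈ 0.3932 kPa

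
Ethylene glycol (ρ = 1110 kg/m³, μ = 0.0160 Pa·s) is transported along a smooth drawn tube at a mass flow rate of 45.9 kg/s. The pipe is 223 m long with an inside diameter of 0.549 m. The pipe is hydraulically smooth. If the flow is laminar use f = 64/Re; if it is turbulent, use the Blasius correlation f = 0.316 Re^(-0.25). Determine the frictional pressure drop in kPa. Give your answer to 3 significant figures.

A = πD²/4 = π(0.549)²/4 = 0.2367 m²; mean velocity V = ṁ/(ρA) = 45.9/(1110 · 0.2367) = 0.1747 m/s.
Reynolds number Re = ρVD/μ = 1110 · 0.1747 · 0.549 / 0.016 = 6653.
Re > 4000 → turbulent. Smooth-pipe (Blasius): f = 0.316 Re^(-0.25) = 0.316/(6653)^0.25 = 0.03499.
Darcy-Weisbach: ΔP = f(L/D)(ρV²/2) = 0.03499·(223/0.549)·(1110·0.1747²/2) = 0.03499·406.2·16.94 = 240.7 Pa.
ΔP = 240.7 Pa = 0.241 kPa.

ΔP ≈ 0.241 kPa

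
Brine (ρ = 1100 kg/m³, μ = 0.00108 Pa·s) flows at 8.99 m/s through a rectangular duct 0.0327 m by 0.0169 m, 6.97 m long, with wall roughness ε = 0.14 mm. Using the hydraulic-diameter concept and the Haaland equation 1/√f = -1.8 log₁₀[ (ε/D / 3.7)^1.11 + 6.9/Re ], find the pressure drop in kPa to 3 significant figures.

Hydraulic diameter D_h = 4A/P = 4·(0.0327·0.0169)/(2·(0.0327+0.0169)) = 0.002211/0.0992 = 0.02228 m.
Re = ρVD_h/μ = 1100·8.99·0.02228/0.00108 = 2.04e+05.
ε/D_h = 0.00014/0.02228 = 0.00628; Haaland gives 1/√f = -1.8 log₁₀[0.000842+3.38e-05] = 5.504, so f = 0.03301.
ΔP = f(L/D_h)(ρV²/2) = 0.03301·6.97/0.02228·4.445e+04 = 4.59e+05 Pa.
ΔP = 459 kPa.

ΔP ≈ 459 kPa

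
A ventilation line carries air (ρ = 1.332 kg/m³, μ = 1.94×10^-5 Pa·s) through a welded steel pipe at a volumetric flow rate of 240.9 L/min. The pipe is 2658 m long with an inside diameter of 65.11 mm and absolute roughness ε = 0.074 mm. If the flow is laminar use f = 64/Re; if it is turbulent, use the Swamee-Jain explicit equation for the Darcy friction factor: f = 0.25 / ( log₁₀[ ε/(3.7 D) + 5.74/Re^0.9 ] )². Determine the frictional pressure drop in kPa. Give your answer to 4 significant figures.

ΔP ≈ 1.521 kPa

Q = 240.9 L/min = 240.9/60000 = 0.004015 m³/s.
Cross-sectional area A = πD²/4 = π(0.06511)²/4 = 0.00333 m²; mean velocity V = Q/A = 0.004015/0.00333 = 1.206 m/s.
Reynolds number Re = ρVD/μ = 1.332 · 1.206 · 0.06511 / 1.94e-05 = 5391.
Re > 4000 → turbulent. Relative roughness ε/D = 7.4e-05/0.06511 = 0.00114. Swamee-Jain: f = 0.25/(log₁₀[0.00114/3.7 + 5.74/5391^0.9])² = 0.25/(log₁₀[0.000307 + 0.00251])² = 0.25/(-2.55)² = 0.03846.
Darcy-Weisbach: ΔP = f(L/D)(ρV²/2) = 0.03846·(2658/0.06511)·(1.332·1.206²/2) = 0.03846·4.082e+04·0.9684 = 1521 Pa.
ΔP = 1521 Pa = 1.521 kPa.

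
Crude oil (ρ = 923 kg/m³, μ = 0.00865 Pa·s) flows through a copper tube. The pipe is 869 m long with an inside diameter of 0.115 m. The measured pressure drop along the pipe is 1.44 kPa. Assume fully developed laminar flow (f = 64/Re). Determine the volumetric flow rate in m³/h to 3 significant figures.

For laminar flow, f = 64/Re with Re = ρVD/μ, so Darcy-Weisbach reduces to ΔP = 32μLV/D². Solving for V: V = ΔP·D²/(32μL) = 1440·(0.115)²/(32·0.00865·869) = 0.07917 m/s.
Check: Re = ρVD/μ = 923·0.07917·0.115/0.00865 = 971.5 < 2300, so the laminar assumption holds.
Q = V·A = 0.07917·(π/4·0.115²) = 0.0008224 m³/s = 2.96 m³/h.

Q ≈ 2.96 m³/h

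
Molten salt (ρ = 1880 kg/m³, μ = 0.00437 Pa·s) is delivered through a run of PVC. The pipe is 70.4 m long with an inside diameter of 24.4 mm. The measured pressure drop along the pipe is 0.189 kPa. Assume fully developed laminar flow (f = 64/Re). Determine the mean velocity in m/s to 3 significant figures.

For laminar flow, f = 64/Re with Re = ρVD/μ, so Darcy-Weisbach reduces to ΔP = 32μLV/D². Solving for V: V = ΔP·D²/(32μL) = 189·(0.0244)²/(32·0.00437·70.4) = 0.01143 m/s.
Check: Re = ρVD/μ = 1880·0.01143·0.0244/0.00437 = 120 < 2300, so the laminar assumption holds.

V ≈ 0.0114 m/s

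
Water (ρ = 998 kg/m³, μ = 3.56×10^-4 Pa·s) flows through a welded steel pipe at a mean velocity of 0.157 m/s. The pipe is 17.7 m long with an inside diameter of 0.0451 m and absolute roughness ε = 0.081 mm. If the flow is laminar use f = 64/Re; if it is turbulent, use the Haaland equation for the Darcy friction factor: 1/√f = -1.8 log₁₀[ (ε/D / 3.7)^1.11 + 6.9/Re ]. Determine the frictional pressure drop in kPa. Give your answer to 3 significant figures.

Reynolds number Re = ρVD/μ = 998 · 0.157 · 0.0451 / 0.000356 = 1.985e+04.
Re > 4000 → turbulent. Relative roughness ε/D = 8.1e-05/0.0451 = 0.0018. Haaland: 1/√f = -1.8 log₁₀[(0.0018/3.7)^1.11 + 6.9/1.985e+04] = -1.8 log₁₀[0.00021 + 0.000348] = 5.857, so f = 0.02915.
Darcy-Weisbach: ΔP = f(L/D)(ρV²/2) = 0.02915·(17.7/0.0451)·(998·0.157²/2) = 0.02915·392.5·12.3 = 140.7 Pa.
ΔP = 140.7 Pa = 0.141 kPa.

ΔP ≈ 0.141 kPa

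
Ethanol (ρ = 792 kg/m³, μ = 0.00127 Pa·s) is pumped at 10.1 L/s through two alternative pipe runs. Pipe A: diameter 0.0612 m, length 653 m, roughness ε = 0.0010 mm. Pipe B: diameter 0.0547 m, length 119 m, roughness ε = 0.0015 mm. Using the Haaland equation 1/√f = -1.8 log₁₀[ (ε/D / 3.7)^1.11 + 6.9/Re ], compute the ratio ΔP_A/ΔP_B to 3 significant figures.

ΔP_A/ΔP_B ≈ 3.19

Pipe A: V = Q/A = 0.0101/0.002942 = 3.433 m/s; Re = 1.31e+05; ε/D = 1.63e-05; Haaland → f = 0.01693; ΔP_A = f(L/D)(ρV²/2) = 8.435e+05 Pa.
Pipe B: V = Q/A = 0.0101/0.00235 = 4.298 m/s; Re = 1.466e+05; ε/D = 2.74e-05; Haaland → f = 0.01662; ΔP_B = f(L/D)(ρV²/2) = 2.645e+05 Pa.
ΔP_A/ΔP_B = 8.435e+05/2.645e+05 = 3.19.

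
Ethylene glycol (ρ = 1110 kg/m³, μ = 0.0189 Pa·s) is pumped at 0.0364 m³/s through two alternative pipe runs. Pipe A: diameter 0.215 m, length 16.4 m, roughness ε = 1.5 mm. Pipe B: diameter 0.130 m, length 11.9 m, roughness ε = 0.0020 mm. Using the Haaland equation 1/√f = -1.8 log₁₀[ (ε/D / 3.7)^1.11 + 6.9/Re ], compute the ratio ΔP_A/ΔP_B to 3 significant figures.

ΔP_A/ΔP_B ≈ 0.169

Pipe A: V = Q/A = 0.0364/0.03631 = 1.003 m/s; Re = 1.266e+04; ε/D = 0.00698; Haaland → f = 0.03863; ΔP_A = f(L/D)(ρV²/2) = 1644 Pa.
Pipe B: V = Q/A = 0.0364/0.01327 = 2.742 m/s; Re = 2.094e+04; ε/D = 1.54e-05; Haaland → f = 0.02548; ΔP_B = f(L/D)(ρV²/2) = 9734 Pa.
ΔP_A/ΔP_B = 1644/9734 = 0.169.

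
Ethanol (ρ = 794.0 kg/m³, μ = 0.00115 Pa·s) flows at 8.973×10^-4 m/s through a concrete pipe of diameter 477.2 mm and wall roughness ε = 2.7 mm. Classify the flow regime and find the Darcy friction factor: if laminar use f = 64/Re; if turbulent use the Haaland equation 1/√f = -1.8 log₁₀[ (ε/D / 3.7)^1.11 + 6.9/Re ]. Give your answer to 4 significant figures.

Re = ρVD/μ = 794·0.0008973·0.4772/0.00115 = 295.6.
Re < 2300 → laminar, so f = 64/Re = 0.2165 (roughness is irrelevant in laminar flow).

f ≈ 0.2165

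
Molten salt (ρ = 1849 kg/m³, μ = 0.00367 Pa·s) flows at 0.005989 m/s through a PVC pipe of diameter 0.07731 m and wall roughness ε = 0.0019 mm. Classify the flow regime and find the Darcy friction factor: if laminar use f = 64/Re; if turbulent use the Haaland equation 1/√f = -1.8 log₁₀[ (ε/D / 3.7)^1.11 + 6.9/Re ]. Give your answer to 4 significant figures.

f ≈ 0.2744

Re = ρVD/μ = 1849·0.005989·0.07731/0.00367 = 233.3.
Re < 2300 → laminar, so f = 64/Re = 0.2744 (roughness is irrelevant in laminar flow).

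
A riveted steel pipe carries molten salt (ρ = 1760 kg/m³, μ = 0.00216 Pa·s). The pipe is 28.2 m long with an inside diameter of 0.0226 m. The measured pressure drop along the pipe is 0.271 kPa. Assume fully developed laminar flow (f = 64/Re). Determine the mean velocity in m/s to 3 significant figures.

V ≈ 0.0710 m/s

For laminar flow, f = 64/Re with Re = ρVD/μ, so Darcy-Weisbach reduces to ΔP = 32μLV/D². Solving for V: V = ΔP·D²/(32μL) = 271·(0.0226)²/(32·0.00216·28.2) = 0.07101 m/s.
Check: Re = ρVD/μ = 1760·0.07101·0.0226/0.00216 = 1308 < 2300, so the laminar assumption holds.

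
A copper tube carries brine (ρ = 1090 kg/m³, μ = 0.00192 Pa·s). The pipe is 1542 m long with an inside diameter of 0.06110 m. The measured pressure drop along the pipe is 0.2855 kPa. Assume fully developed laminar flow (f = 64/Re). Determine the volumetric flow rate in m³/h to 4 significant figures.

For laminar flow, f = 64/Re with Re = ρVD/μ, so Darcy-Weisbach reduces to ΔP = 32μLV/D². Solving for V: V = ΔP·D²/(32μL) = 285.5·(0.0611)²/(32·0.00192·1542) = 0.01125 m/s.
Check: Re = ρVD/μ = 1090·0.01125·0.0611/0.00192 = 390.2 < 2300, so the laminar assumption holds.
Q = V·A = 0.01125·(π/4·0.0611²) = 3.299e-05 m³/s = 0.1187 m³/h.

Q ≈ 0.1187 m³/h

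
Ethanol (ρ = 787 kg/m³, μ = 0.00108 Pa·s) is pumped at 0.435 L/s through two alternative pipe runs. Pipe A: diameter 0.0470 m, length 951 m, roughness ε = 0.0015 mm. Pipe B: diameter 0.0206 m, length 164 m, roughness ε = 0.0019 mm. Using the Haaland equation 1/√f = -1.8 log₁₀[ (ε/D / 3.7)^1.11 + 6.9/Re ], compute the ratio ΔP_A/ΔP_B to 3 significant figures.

ΔP_A/ΔP_B ≈ 0.116

Pipe A: V = Q/A = 0.000435/0.001735 = 0.2507 m/s; Re = 8587; ε/D = 3.19e-05; Haaland → f = 0.03225; ΔP_A = f(L/D)(ρV²/2) = 1.614e+04 Pa.
Pipe B: V = Q/A = 0.000435/0.0003333 = 1.305 m/s; Re = 1.959e+04; ε/D = 9.22e-05; Haaland → f = 0.02602; ΔP_B = f(L/D)(ρV²/2) = 1.389e+05 Pa.
ΔP_A/ΔP_B = 1.614e+04/1.389e+05 = 0.116.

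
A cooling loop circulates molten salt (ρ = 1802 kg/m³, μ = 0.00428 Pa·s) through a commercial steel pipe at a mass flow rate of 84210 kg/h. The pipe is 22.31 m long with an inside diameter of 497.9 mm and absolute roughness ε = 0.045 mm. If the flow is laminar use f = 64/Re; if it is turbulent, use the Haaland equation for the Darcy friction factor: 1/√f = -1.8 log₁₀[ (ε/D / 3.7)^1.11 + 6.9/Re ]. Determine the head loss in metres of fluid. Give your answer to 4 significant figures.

h_f ≈ 2.877×10^-4 m

ṁ = 84210 kg/h = 84210/3600 = 23.39 kg/s.
A = πD²/4 = π(0.4979)²/4 = 0.1947 m²; mean velocity V = ṁ/(ρA) = 23.39/(1802 · 0.1947) = 0.06667 m/s.
Reynolds number Re = ρVD/μ = 1802 · 0.06667 · 0.4979 / 0.00428 = 1.398e+04.
Re > 4000 → turbulent. Relative roughness ε/D = 4.5e-05/0.4979 = 9.04e-05. Haaland: 1/√f = -1.8 log₁₀[(9.04e-05/3.7)^1.11 + 6.9/1.398e+04] = -1.8 log₁₀[7.6e-06 + 0.000494] = 5.94, so f = 0.02834.
Darcy-Weisbach: ΔP = f(L/D)(ρV²/2) = 0.02834·(22.31/0.4979)·(1802·0.06667²/2) = 0.02834·44.81·4.005 = 5.086 Pa.
Head loss h_f = ΔP/(ρg) = 5.086/(1802·9.81) = 2.877×10^-4 m.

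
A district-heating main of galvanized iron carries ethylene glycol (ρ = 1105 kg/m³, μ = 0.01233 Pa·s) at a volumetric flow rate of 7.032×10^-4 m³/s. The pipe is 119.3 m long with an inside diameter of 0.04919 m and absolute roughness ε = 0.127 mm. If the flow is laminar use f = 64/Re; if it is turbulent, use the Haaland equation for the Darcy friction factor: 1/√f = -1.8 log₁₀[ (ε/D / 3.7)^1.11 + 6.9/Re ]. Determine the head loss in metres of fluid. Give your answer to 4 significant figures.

h_f ≈ 0.6641 m

Cross-sectional area A = πD²/4 = π(0.04919)²/4 = 0.0019 m²; mean velocity V = Q/A = 0.0007032/0.0019 = 0.37 m/s.
Reynolds number Re = ρVD/μ = 1105 · 0.37 · 0.04919 / 0.0123 = 1631.
Re < 2300 → laminar flow, so f = 64/Re = 64/1631 = 0.03923 (the turbulent correlation is not needed).
Darcy-Weisbach: ΔP = f(L/D)(ρV²/2) = 0.03923·(119.3/0.04919)·(1105·0.37²/2) = 0.03923·2425·75.65 = 7198 Pa.
Head loss h_f = ΔP/(ρg) = 7198/(1105·9.81) = 0.6641 m.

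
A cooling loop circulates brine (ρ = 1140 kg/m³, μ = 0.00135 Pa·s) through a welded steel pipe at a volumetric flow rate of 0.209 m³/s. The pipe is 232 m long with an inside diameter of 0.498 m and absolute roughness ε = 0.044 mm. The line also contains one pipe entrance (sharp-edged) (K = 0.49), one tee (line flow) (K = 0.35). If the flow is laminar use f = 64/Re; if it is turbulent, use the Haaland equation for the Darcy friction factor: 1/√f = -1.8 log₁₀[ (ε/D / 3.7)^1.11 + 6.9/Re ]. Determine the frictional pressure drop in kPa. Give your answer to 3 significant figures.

Cross-sectional area A = πD²/4 = π(0.498)²/4 = 0.1948 m²; mean velocity V = Q/A = 0.209/0.1948 = 1.073 m/s.
Reynolds number Re = ρVD/μ = 1140 · 1.073 · 0.498 / 0.00135 = 4.512e+05.
Re > 4000 → turbulent. Relative roughness ε/D = 4.4e-05/0.498 = 8.84e-05. Haaland: 1/√f = -1.8 log₁₀[(8.84e-05/3.7)^1.11 + 6.9/4.512e+05] = -1.8 log₁₀[7.41e-06 + 1.53e-05] = 8.359, so f = 0.01431.
Total minor-loss coefficient ΣK = 1·0.49 + 1·0.35 = 0.84.
ΔP = [f·L/D + ΣK]·(ρV²/2) = [0.01431·232/0.498 + 0.84]·(1140·1.073²/2) = [6.667 + 0.84]·656.3 = 4926 Pa.
ΔP = 4926 Pa = 4.93 kPa.

ΔP ≈ 4.93 kPa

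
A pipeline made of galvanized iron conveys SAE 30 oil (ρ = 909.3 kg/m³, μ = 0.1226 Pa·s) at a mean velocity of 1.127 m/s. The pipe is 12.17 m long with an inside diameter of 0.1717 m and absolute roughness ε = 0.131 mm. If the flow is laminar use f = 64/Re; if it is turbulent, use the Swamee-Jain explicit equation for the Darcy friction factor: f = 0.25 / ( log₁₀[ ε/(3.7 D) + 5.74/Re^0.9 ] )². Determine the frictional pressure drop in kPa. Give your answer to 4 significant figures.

ΔP ≈ 1.825 kPa

Reynolds number Re = ρVD/μ = 909.3 · 1.127 · 0.1717 / 0.123 = 1435.
Re < 2300 → laminar flow, so f = 64/Re = 64/1435 = 0.04459 (the turbulent correlation is not needed).
Darcy-Weisbach: ΔP = f(L/D)(ρV²/2) = 0.04459·(12.17/0.1717)·(909.3·1.127²/2) = 0.04459·70.88·577.5 = 1825 Pa.
ΔP = 1825 Pa = 1.825 kPa.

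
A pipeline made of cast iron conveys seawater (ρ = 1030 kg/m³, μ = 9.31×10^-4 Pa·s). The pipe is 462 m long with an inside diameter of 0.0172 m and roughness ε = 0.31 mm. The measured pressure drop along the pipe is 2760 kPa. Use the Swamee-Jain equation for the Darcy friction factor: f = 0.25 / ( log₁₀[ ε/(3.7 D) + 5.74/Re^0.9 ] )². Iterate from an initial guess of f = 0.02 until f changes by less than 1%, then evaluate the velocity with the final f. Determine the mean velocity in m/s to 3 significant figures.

Rearranging Darcy-Weisbach: V = √(2·ΔP·D/(f·L·ρ)). With ε/D = 0.00031/0.0172 = 0.018, iterate starting from f = 0.02:
  f = 0.02 → V = √(2·2.76e+06·0.0172/(0.02·462·1030)) = 3.158 m/s; Re = ρVD/μ = 6.01e+04; f → 0.04778
  f = 0.04778 → V = 2.044 m/s; Re = 3.889e+04; f → 0.04826
Converged (Δf/f < 1%). With the final f = 0.04826: V = √(2·2.76e+06·0.0172/(0.04826·462·1030)) = 2.033 m/s.

V ≈ 2.03 m/s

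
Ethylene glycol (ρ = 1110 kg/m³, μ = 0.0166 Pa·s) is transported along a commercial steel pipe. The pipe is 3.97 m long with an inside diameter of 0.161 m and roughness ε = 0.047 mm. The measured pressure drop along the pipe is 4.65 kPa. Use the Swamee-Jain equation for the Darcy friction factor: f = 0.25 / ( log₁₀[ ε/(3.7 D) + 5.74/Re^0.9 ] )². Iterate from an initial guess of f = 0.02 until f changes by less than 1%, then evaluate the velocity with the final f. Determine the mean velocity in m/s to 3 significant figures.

V ≈ 3.87 m/s

Rearranging Darcy-Weisbach: V = √(2·ΔP·D/(f·L·ρ)). With ε/D = 4.7e-05/0.161 = 0.000292, iterate starting from f = 0.02:
  f = 0.02 → V = √(2·4650·0.161/(0.02·3.97·1110)) = 4.122 m/s; Re = ρVD/μ = 4.437e+04; f → 0.0224
  f = 0.0224 → V = 3.895 m/s; Re = 4.193e+04; f → 0.02265
  f = 0.02265 → V = 3.874 m/s; Re = 4.17e+04; f → 0.02267
Converged (Δf/f < 1%). With the final f = 0.02267: V = √(2·4650·0.161/(0.02267·3.97·1110)) = 3.871 m/s.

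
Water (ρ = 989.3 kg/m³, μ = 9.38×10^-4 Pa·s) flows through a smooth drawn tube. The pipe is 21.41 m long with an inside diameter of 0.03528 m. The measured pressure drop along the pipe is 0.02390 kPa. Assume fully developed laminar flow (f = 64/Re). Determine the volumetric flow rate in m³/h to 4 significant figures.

For laminar flow, f = 64/Re with Re = ρVD/μ, so Darcy-Weisbach reduces to ΔP = 32μLV/D². Solving for V: V = ΔP·D²/(32μL) = 23.9·(0.03528)²/(32·0.000938·21.41) = 0.04629 m/s.
Check: Re = ρVD/μ = 989.3·0.04629·0.03528/0.000938 = 1722 < 2300, so the laminar assumption holds.
Q = V·A = 0.04629·(π/4·0.03528²) = 4.525e-05 m³/s = 0.1629 m³/h.

Q ≈ 0.1629 m³/h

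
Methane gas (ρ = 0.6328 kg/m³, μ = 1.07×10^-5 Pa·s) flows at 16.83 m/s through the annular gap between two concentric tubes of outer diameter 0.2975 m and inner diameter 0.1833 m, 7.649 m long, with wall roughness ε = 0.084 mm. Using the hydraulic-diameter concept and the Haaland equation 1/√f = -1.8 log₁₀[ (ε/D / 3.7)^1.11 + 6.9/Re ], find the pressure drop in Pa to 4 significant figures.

Hydraulic diameter D_h = 4A/P = D_o - D_i = 0.2975 - 0.1833 = 0.1142 m.
Re = ρVD_h/μ = 0.6328·16.83·0.1142/1.07e-05 = 1.137e+05.
ε/D_h = 8.4e-05/0.1142 = 0.000736; Haaland gives 1/√f = -1.8 log₁₀[7.78e-05+6.07e-05] = 6.945, so f = 0.02073.
ΔP = f(L/D_h)(ρV²/2) = 0.02073·7.649/0.1142·89.62 = 124.4 Pa.

ΔP ≈ 124.4 Pa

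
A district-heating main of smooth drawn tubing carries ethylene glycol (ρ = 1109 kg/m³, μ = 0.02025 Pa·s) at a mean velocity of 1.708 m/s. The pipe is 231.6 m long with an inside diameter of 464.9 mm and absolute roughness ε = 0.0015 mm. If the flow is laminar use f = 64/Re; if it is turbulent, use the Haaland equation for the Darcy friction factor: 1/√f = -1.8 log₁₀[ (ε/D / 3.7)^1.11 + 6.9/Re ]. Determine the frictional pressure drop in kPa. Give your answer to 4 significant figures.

ΔP ≈ 17.23 kPa

Reynolds number Re = ρVD/μ = 1109 · 1.708 · 0.4649 / 0.0203 = 4.349e+04.
Re > 4000 → turbulent. Relative roughness ε/D = 1.5e-06/0.4649 = 3.23e-06. Haaland: 1/√f = -1.8 log₁₀[(3.23e-06/3.7)^1.11 + 6.9/4.349e+04] = -1.8 log₁₀[1.88e-07 + 0.000159] = 6.838, so f = 0.02139.
Darcy-Weisbach: ΔP = f(L/D)(ρV²/2) = 0.02139·(231.6/0.4649)·(1109·1.708²/2) = 0.02139·498.2·1618 = 1.723e+04 Pa.
ΔP = 1.723e+04 Pa = 17.23 kPa.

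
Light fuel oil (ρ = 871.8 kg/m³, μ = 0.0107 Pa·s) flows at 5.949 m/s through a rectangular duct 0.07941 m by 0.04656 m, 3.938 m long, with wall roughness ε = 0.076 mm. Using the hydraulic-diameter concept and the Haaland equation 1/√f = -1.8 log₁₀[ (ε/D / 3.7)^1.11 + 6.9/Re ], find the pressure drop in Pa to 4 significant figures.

Hydraulic diameter D_h = 4A/P = 4·(0.07941·0.04656)/(2·(0.07941+0.04656)) = 0.01479/0.2519 = 0.0587 m.
Re = ρVD_h/μ = 871.8·5.949·0.0587/0.0107 = 2.845e+04.
ε/D_h = 7.6e-05/0.0587 = 0.00129; Haaland gives 1/√f = -1.8 log₁₀[0.000146+0.000243] = 6.139, so f = 0.02653.
ΔP = f(L/D_h)(ρV²/2) = 0.02653·3.938/0.0587·1.543e+04 = 2.746e+04 Pa.

ΔP ≈ 27460 Pa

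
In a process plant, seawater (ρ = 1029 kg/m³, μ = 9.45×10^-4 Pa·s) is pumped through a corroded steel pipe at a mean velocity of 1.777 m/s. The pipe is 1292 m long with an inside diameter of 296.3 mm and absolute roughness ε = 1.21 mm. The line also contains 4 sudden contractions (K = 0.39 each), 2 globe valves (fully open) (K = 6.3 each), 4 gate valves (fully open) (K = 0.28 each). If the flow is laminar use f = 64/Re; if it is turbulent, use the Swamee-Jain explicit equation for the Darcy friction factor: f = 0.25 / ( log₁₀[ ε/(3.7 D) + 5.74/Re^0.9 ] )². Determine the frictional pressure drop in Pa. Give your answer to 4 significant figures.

ΔP ≈ 229400 Pa

Reynolds number Re = ρVD/μ = 1029 · 1.777 · 0.2963 / 0.000945 = 5.733e+05.
Re > 4000 → turbulent. Relative roughness ε/D = 0.00121/0.2963 = 0.00408. Swamee-Jain: f = 0.25/(log₁₀[0.00408/3.7 + 5.74/5.733e+05^0.9])² = 0.25/(log₁₀[0.0011 + 3.77e-05])² = 0.25/(-2.943)² = 0.02887.
Total minor-loss coefficient ΣK = 4·0.39 + 2·6.3 + 4·0.28 = 15.3.
ΔP = [f·L/D + ΣK]·(ρV²/2) = [0.02887·1292/0.2963 + 15.3]·(1029·1.777²/2) = [125.9 + 15.3]·1625 = 2.294e+05 Pa.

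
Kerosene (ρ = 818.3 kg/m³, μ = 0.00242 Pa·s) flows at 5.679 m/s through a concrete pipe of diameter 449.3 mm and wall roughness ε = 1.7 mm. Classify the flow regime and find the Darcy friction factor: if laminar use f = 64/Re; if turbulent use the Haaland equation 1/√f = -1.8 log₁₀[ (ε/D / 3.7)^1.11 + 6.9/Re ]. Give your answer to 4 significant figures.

f ≈ 0.02814

Re = ρVD/μ = 818.3·5.679·0.4493/0.00242 = 8.628e+05.
Re > 4000 → turbulent. ε/D = 0.0017/0.4493 = 0.00378; Haaland: 1/√f = -1.8 log₁₀[0.000479 + 8e-06] = 5.962, so f = 0.02814.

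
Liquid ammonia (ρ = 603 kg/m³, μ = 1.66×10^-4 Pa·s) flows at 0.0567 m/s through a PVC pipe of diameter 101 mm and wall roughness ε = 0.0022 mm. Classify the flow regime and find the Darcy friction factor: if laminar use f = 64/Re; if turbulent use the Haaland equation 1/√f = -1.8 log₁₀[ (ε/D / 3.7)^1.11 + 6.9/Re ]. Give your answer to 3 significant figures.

f ≈ 0.0255

Re = ρVD/μ = 603·0.0567·0.101/0.000166 = 2.08e+04.
Re > 4000 → turbulent. ε/D = 2.2e-06/0.101 = 2.18e-05; Haaland: 1/√f = -1.8 log₁₀[1.57e-06 + 0.000332] = 6.259, so f = 0.02553.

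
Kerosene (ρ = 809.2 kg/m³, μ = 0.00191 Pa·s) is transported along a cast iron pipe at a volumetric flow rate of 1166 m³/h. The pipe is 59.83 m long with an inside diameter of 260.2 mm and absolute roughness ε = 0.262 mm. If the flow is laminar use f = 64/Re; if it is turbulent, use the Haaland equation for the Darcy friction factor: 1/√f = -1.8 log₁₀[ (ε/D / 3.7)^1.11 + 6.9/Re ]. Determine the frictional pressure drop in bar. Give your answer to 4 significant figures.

ΔP ≈ 0.6937 bar

Q = 1166 m³/h = 1166/3600 = 0.3239 m³/s.
Cross-sectional area A = πD²/4 = π(0.2602)²/4 = 0.05317 m²; mean velocity V = Q/A = 0.3239/0.05317 = 6.091 m/s.
Reynolds number Re = ρVD/μ = 809.2 · 6.091 · 0.2602 / 0.00191 = 6.715e+05.
Re > 4000 → turbulent. Relative roughness ε/D = 0.000262/0.2602 = 0.00101. Haaland: 1/√f = -1.8 log₁₀[(0.00101/3.7)^1.11 + 6.9/6.715e+05] = -1.8 log₁₀[0.00011 + 1.03e-05] = 7.054, so f = 0.0201.
Darcy-Weisbach: ΔP = f(L/D)(ρV²/2) = 0.0201·(59.83/0.2602)·(809.2·6.091²/2) = 0.0201·229.9·1.501e+04 = 6.937e+04 Pa.
ΔP = 6.937e+04 Pa = 0.6937 bar.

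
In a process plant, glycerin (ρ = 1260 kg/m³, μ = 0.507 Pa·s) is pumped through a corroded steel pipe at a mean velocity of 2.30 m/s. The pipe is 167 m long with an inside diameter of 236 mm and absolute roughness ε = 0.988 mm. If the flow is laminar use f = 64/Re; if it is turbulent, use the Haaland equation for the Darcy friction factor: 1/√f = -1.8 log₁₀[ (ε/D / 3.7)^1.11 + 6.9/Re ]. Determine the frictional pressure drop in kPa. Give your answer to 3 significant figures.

Reynolds number Re = ρVD/μ = 1260 · 2.3 · 0.236 / 0.507 = 1349.
Re < 2300 → laminar flow, so f = 64/Re = 64/1349 = 0.04744 (the turbulent correlation is not needed).
Darcy-Weisbach: ΔP = f(L/D)(ρV²/2) = 0.04744·(167/0.236)·(1260·2.3²/2) = 0.04744·707.6·3333 = 1.119e+05 Pa.
ΔP = 1.119e+05 Pa = 112 kPa.

ΔP ≈ 112 kPa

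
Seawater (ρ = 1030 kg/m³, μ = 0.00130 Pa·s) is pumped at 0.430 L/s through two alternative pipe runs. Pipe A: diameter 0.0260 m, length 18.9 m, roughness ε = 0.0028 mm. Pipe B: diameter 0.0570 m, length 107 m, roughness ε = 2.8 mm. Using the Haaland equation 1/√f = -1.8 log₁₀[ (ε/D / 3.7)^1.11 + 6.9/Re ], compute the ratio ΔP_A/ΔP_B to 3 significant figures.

ΔP_A/ΔP_B ≈ 3.26

Pipe A: V = Q/A = 0.00043/0.0005309 = 0.8099 m/s; Re = 1.668e+04; ε/D = 0.000108; Haaland → f = 0.02711; ΔP_A = f(L/D)(ρV²/2) = 6658 Pa.
Pipe B: V = Q/A = 0.00043/0.002552 = 0.1685 m/s; Re = 7610; ε/D = 0.0491; Haaland → f = 0.0743; ΔP_B = f(L/D)(ρV²/2) = 2040 Pa.
ΔP_A/ΔP_B = 6658/2040 = 3.26.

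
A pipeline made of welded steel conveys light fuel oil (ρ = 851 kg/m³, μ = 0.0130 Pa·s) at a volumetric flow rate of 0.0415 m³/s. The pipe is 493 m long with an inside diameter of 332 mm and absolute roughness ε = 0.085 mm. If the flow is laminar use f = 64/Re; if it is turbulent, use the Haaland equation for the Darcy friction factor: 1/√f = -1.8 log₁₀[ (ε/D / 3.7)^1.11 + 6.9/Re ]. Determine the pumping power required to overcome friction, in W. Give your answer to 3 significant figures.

P ≈ 186 W

Cross-sectional area A = πD²/4 = π(0.332)²/4 = 0.08657 m²; mean velocity V = Q/A = 0.0415/0.08657 = 0.4794 m/s.
Reynolds number Re = ρVD/μ = 851 · 0.4794 · 0.332 / 0.013 = 1.042e+04.
Re > 4000 → turbulent. Relative roughness ε/D = 8.5e-05/0.332 = 0.000256. Haaland: 1/√f = -1.8 log₁₀[(0.000256/3.7)^1.11 + 6.9/1.042e+04] = -1.8 log₁₀[2.41e-05 + 0.000662] = 5.694, so f = 0.03084.
Darcy-Weisbach: ΔP = f(L/D)(ρV²/2) = 0.03084·(493/0.332)·(851·0.4794²/2) = 0.03084·1485·97.78 = 4478 Pa.
Pumping power P = QΔP = 0.0415·4478 = 185.8 W = 186 W.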